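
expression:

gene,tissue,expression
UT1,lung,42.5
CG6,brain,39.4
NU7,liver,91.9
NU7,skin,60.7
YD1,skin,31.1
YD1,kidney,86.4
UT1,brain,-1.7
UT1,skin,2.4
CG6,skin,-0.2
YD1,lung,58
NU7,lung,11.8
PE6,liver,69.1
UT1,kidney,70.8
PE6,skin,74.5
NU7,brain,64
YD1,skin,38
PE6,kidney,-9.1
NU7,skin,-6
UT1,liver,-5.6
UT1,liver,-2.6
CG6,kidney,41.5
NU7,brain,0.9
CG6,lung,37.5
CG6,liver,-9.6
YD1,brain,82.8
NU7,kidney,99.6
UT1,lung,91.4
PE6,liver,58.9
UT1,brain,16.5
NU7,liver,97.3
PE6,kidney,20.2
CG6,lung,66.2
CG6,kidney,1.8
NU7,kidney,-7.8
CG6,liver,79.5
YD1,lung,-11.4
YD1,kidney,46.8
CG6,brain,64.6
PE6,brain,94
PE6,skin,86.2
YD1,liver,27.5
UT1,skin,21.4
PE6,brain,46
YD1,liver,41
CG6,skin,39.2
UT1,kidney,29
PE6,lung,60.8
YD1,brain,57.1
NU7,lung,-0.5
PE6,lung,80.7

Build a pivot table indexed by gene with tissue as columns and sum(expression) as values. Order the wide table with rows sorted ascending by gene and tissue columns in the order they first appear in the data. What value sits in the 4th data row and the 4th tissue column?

23.8

With rows sorted ascending by gene, row 4 is gene=UT1. tissue columns in first-appearance order: lung, brain, liver, skin, kidney; column 4 is skin.
Long rows with gene=UT1, tissue=skin: 2.4 + 21.4 = 23.8.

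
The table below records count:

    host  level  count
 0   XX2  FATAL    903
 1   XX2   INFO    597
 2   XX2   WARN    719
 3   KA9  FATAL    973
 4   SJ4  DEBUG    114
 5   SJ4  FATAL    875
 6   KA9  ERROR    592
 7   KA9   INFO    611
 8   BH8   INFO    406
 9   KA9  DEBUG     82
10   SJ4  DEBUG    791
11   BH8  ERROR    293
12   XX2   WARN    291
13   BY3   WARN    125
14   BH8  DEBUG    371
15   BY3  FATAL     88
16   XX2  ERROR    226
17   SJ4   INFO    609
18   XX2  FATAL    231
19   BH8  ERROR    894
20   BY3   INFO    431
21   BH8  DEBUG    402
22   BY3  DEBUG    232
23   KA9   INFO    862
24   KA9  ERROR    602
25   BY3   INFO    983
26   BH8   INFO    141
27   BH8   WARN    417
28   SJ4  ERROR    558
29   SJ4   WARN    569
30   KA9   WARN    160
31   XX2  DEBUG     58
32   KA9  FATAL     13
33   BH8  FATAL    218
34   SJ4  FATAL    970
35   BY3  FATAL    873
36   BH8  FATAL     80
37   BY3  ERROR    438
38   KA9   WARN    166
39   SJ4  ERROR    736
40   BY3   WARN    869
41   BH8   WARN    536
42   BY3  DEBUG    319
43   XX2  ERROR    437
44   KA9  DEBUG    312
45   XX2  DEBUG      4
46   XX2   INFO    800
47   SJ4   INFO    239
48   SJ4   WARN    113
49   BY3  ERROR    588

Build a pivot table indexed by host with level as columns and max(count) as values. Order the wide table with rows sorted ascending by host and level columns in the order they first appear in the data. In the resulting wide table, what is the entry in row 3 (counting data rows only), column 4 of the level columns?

With rows sorted ascending by host, row 3 is host=KA9. level columns in first-appearance order: FATAL, INFO, WARN, DEBUG, ERROR; column 4 is DEBUG.
Long rows with host=KA9, level=DEBUG: max(82, 312) = 312.

312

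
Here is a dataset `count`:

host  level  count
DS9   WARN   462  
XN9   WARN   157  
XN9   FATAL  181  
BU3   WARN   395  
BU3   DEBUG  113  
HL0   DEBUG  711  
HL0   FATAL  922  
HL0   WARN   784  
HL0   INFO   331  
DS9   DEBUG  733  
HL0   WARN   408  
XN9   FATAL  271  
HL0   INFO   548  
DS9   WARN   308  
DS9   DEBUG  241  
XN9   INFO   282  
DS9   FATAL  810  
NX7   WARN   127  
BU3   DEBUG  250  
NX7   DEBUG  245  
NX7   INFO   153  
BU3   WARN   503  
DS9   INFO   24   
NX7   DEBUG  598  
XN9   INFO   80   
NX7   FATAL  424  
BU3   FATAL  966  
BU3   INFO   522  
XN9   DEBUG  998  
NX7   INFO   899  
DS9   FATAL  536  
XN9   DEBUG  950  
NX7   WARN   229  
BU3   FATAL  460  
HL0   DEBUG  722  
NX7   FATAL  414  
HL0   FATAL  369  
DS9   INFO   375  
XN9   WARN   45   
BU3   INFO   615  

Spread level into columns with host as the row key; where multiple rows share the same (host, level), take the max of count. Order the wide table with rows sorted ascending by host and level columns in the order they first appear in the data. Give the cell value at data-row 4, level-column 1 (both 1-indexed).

229

With rows sorted ascending by host, row 4 is host=NX7. level columns in first-appearance order: WARN, FATAL, DEBUG, INFO; column 1 is WARN.
Long rows with host=NX7, level=WARN: max(127, 229) = 229.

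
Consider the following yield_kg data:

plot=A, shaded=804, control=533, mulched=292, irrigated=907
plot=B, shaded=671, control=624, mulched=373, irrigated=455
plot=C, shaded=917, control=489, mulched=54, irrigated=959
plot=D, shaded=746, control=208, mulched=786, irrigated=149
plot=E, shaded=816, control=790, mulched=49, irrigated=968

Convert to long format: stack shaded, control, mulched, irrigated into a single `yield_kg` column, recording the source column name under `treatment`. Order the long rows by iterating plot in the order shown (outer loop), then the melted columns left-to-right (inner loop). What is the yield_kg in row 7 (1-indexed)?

20 rows total (5 × 4). Row 7: index ⌊(7-1)/4⌋ = 1 into plot → B; (7-1) mod 4 = 2 into the melted columns → mulched.
So row 7 is (B, mulched, 373); yield_kg = 373.

373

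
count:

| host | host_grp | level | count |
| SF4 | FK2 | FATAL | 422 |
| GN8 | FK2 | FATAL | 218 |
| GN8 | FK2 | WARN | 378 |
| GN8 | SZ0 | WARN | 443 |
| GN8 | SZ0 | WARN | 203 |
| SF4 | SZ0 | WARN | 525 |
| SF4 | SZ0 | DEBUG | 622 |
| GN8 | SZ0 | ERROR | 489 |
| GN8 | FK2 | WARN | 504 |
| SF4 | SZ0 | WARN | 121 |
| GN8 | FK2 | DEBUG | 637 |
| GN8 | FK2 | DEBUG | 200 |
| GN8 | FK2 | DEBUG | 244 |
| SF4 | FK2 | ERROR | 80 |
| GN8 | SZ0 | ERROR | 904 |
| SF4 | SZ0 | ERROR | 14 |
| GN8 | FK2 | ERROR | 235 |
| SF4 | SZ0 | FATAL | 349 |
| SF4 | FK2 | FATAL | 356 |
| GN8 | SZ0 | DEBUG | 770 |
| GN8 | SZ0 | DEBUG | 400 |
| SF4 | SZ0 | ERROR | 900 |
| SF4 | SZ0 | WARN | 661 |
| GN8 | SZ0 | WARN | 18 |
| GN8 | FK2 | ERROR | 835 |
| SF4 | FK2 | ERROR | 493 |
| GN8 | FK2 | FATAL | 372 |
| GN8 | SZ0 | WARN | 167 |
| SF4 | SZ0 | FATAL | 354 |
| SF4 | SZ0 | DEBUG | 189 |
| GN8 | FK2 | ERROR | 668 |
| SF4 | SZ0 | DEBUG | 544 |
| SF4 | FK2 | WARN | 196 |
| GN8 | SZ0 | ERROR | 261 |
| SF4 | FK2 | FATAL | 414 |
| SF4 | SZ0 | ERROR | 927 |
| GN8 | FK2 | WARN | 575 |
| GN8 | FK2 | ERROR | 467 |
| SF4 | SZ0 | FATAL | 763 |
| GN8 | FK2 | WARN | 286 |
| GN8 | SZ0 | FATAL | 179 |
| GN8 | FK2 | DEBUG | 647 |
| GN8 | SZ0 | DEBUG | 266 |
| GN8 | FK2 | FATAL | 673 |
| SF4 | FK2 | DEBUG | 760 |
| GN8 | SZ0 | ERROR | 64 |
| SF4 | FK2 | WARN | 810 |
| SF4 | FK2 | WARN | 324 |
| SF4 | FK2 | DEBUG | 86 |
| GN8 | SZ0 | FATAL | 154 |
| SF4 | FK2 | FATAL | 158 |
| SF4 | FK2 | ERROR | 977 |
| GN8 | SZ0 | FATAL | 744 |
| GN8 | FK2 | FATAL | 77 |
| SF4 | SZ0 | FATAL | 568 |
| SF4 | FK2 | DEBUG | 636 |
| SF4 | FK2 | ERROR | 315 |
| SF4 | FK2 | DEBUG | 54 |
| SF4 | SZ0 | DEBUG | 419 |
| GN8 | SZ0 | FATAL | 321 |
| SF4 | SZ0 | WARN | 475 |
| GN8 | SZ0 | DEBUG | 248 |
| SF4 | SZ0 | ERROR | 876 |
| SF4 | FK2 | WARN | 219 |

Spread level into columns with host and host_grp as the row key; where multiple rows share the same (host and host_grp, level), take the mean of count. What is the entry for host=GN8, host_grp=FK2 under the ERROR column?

Rows with host=GN8, host_grp=FK2 and level=ERROR: count values are 235, 835, 668, 467.
(235 + 835 + 668 + 467) / 4 = 551.25.

551.25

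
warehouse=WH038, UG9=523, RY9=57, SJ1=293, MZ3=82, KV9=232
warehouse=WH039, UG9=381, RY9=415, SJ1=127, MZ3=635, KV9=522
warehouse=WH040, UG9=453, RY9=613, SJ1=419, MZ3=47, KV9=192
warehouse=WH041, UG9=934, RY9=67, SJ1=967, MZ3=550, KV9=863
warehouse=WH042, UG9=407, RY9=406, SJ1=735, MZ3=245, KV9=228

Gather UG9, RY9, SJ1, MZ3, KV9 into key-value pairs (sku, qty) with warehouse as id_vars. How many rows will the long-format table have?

5 warehouse values × 5 melted columns = 25 rows.

25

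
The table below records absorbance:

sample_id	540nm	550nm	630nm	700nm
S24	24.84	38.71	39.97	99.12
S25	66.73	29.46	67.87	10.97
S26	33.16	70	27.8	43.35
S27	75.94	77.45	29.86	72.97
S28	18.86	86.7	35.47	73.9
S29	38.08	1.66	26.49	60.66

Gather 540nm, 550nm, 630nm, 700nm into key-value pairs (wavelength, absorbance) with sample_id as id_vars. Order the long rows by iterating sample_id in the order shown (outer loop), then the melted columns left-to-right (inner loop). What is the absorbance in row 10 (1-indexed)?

70

24 rows total (6 × 4). Row 10: index ⌊(10-1)/4⌋ = 2 into sample_id → S26; (10-1) mod 4 = 1 into the melted columns → 550nm.
So row 10 is (S26, 550nm, 70); absorbance = 70.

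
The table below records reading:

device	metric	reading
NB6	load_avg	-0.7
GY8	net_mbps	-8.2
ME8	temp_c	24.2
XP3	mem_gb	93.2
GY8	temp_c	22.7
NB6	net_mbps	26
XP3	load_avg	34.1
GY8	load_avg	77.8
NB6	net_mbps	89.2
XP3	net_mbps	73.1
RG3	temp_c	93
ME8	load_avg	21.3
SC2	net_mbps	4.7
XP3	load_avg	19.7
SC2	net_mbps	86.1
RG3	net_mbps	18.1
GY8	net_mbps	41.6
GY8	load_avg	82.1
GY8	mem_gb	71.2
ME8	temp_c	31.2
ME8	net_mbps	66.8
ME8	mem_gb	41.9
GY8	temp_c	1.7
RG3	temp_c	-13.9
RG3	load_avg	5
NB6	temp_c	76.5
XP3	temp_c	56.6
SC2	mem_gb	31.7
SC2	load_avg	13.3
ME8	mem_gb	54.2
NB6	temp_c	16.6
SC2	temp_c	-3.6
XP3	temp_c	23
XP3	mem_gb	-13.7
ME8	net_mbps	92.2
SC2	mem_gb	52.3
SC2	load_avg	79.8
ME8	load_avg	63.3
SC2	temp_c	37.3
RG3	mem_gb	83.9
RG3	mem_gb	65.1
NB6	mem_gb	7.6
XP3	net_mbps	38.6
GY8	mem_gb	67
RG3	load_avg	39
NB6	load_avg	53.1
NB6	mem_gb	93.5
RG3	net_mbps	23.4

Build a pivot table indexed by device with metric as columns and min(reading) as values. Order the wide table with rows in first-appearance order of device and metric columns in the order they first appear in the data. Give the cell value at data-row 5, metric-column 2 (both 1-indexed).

18.1

With rows in first-appearance order of device, row 5 is device=RG3. metric columns in first-appearance order: load_avg, net_mbps, temp_c, mem_gb; column 2 is net_mbps.
Long rows with device=RG3, metric=net_mbps: min(18.1, 23.4) = 18.1.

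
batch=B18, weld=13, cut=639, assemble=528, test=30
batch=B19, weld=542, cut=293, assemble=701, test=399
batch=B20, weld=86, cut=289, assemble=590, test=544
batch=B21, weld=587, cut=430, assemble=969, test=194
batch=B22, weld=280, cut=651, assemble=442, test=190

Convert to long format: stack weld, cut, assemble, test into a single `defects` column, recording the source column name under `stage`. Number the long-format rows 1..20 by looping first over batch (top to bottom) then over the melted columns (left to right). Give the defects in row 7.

20 rows total (5 × 4). Row 7: index ⌊(7-1)/4⌋ = 1 into batch → B19; (7-1) mod 4 = 2 into the melted columns → assemble.
So row 7 is (B19, assemble, 701); defects = 701.

701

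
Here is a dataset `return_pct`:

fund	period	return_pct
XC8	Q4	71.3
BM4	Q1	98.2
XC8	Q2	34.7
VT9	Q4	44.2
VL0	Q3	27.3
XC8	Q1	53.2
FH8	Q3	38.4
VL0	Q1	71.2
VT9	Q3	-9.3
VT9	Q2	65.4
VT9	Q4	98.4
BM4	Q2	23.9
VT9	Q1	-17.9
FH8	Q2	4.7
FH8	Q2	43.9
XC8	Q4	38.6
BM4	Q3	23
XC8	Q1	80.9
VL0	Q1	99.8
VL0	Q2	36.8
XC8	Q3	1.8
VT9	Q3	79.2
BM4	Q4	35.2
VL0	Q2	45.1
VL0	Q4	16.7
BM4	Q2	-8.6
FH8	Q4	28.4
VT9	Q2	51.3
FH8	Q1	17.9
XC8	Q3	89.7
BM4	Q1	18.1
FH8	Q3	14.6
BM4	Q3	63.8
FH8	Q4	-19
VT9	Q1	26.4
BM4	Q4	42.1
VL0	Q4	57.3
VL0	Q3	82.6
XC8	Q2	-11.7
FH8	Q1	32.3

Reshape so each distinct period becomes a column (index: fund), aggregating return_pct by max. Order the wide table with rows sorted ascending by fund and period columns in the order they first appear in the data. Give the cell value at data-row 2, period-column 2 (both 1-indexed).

With rows sorted ascending by fund, row 2 is fund=FH8. period columns in first-appearance order: Q4, Q1, Q2, Q3; column 2 is Q1.
Long rows with fund=FH8, period=Q1: max(17.9, 32.3) = 32.3.

32.3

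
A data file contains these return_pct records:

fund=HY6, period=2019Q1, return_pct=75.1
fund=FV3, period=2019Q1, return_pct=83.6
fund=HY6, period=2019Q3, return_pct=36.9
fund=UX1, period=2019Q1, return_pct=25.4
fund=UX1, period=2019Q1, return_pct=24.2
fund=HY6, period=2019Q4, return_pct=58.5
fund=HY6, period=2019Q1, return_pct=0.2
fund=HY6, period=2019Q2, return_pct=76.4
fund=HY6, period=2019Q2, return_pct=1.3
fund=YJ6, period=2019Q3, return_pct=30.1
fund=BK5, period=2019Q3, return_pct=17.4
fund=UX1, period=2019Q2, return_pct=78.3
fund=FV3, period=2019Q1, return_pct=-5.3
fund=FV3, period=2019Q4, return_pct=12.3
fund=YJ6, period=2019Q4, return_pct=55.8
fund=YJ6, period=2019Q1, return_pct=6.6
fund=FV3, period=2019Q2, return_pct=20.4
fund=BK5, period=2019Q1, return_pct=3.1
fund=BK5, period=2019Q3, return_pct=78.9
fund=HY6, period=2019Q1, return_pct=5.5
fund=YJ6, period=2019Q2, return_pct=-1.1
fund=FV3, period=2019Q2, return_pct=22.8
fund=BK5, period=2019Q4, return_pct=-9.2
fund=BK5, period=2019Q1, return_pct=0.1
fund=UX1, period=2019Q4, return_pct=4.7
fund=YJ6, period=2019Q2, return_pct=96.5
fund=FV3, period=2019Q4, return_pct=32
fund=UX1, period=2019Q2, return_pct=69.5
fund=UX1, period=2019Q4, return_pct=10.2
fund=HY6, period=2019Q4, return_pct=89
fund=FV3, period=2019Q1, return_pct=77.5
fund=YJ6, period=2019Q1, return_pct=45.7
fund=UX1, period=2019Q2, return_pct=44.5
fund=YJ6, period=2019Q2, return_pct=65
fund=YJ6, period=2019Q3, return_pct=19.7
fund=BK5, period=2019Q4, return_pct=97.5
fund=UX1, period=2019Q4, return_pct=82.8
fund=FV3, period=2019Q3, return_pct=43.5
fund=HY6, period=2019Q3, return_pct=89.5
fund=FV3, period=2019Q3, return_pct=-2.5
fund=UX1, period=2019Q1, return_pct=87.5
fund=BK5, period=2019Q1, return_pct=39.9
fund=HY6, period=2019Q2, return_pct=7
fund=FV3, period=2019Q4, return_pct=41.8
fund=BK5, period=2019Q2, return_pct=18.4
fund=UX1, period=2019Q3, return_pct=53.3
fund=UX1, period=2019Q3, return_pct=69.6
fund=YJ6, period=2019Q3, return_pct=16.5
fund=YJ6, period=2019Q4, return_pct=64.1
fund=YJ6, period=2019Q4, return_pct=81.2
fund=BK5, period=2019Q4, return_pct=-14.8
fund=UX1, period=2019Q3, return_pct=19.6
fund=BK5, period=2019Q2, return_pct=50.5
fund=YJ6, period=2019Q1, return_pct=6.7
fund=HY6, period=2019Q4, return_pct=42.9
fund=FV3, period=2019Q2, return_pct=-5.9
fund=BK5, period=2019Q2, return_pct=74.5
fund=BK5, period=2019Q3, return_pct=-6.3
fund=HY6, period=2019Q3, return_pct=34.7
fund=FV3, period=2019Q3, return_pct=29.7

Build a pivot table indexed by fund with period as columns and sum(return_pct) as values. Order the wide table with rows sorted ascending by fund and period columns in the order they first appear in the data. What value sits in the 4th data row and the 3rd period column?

97.7

With rows sorted ascending by fund, row 4 is fund=UX1. period columns in first-appearance order: 2019Q1, 2019Q3, 2019Q4, 2019Q2; column 3 is 2019Q4.
Long rows with fund=UX1, period=2019Q4: 4.7 + 10.2 + 82.8 = 97.7.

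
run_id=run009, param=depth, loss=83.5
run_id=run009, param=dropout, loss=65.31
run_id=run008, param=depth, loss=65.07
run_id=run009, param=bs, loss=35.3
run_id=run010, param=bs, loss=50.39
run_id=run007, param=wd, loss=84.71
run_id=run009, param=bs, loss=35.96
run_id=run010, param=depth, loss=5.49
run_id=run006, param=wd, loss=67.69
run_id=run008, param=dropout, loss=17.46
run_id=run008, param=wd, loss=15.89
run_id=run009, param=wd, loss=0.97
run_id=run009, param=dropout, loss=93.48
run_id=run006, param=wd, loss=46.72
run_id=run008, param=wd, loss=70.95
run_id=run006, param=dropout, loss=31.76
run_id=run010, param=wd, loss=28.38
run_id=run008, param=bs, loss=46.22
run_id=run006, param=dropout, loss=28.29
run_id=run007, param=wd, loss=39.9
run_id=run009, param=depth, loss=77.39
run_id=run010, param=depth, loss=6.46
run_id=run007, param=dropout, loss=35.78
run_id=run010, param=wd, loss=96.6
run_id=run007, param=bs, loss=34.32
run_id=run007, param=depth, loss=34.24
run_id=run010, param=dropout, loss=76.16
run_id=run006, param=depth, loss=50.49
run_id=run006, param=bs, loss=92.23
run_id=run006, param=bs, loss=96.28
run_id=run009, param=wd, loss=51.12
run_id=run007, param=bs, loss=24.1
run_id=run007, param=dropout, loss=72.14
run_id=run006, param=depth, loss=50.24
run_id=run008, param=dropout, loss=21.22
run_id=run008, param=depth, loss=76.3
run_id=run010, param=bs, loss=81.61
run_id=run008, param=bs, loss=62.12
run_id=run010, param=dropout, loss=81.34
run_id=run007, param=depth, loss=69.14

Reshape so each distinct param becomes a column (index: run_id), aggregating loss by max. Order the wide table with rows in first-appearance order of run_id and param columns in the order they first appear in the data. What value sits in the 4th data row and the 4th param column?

84.71

With rows in first-appearance order of run_id, row 4 is run_id=run007. param columns in first-appearance order: depth, dropout, bs, wd; column 4 is wd.
Long rows with run_id=run007, param=wd: max(84.71, 39.9) = 84.71.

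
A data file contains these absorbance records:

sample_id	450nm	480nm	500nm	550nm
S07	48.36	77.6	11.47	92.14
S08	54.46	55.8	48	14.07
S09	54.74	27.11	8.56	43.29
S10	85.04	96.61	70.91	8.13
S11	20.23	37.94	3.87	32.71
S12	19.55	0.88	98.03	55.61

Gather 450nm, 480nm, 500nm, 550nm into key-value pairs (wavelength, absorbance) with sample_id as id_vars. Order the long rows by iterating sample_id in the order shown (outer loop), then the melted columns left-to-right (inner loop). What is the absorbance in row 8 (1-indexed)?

24 rows total (6 × 4). Row 8: index ⌊(8-1)/4⌋ = 1 into sample_id → S08; (8-1) mod 4 = 3 into the melted columns → 550nm.
So row 8 is (S08, 550nm, 14.07); absorbance = 14.07.

14.07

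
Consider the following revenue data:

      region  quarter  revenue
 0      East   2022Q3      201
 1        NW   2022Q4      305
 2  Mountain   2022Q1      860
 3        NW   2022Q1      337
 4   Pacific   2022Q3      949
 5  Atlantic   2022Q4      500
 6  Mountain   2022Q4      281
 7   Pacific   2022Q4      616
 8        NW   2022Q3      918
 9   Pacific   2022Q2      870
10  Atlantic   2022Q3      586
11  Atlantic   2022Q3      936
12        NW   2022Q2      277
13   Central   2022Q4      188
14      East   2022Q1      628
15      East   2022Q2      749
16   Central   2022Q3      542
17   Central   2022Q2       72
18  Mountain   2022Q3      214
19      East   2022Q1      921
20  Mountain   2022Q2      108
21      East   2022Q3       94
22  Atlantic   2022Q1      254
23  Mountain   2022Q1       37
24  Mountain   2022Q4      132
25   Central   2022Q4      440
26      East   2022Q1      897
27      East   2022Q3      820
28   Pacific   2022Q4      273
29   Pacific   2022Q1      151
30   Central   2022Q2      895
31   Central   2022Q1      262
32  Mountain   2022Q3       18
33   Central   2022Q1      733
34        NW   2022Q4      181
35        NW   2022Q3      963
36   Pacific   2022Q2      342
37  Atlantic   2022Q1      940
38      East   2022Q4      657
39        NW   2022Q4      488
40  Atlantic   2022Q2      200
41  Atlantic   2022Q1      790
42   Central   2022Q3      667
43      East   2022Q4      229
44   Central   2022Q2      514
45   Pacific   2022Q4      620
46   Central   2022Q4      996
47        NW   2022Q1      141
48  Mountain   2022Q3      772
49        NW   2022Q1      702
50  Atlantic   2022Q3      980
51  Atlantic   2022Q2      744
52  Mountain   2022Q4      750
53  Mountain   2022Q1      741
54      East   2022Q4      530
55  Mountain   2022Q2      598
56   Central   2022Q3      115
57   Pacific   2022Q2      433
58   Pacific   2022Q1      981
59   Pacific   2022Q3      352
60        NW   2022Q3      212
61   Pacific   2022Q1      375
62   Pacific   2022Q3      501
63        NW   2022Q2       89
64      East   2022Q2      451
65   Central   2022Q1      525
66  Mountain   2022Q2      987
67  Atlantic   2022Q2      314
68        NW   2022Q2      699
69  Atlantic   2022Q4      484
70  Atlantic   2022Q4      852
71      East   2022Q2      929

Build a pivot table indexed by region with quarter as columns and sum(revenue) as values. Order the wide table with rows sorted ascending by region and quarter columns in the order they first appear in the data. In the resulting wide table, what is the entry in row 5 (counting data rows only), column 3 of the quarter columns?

With rows sorted ascending by region, row 5 is region=NW. quarter columns in first-appearance order: 2022Q3, 2022Q4, 2022Q1, 2022Q2; column 3 is 2022Q1.
Long rows with region=NW, quarter=2022Q1: 337 + 141 + 702 = 1180.

1180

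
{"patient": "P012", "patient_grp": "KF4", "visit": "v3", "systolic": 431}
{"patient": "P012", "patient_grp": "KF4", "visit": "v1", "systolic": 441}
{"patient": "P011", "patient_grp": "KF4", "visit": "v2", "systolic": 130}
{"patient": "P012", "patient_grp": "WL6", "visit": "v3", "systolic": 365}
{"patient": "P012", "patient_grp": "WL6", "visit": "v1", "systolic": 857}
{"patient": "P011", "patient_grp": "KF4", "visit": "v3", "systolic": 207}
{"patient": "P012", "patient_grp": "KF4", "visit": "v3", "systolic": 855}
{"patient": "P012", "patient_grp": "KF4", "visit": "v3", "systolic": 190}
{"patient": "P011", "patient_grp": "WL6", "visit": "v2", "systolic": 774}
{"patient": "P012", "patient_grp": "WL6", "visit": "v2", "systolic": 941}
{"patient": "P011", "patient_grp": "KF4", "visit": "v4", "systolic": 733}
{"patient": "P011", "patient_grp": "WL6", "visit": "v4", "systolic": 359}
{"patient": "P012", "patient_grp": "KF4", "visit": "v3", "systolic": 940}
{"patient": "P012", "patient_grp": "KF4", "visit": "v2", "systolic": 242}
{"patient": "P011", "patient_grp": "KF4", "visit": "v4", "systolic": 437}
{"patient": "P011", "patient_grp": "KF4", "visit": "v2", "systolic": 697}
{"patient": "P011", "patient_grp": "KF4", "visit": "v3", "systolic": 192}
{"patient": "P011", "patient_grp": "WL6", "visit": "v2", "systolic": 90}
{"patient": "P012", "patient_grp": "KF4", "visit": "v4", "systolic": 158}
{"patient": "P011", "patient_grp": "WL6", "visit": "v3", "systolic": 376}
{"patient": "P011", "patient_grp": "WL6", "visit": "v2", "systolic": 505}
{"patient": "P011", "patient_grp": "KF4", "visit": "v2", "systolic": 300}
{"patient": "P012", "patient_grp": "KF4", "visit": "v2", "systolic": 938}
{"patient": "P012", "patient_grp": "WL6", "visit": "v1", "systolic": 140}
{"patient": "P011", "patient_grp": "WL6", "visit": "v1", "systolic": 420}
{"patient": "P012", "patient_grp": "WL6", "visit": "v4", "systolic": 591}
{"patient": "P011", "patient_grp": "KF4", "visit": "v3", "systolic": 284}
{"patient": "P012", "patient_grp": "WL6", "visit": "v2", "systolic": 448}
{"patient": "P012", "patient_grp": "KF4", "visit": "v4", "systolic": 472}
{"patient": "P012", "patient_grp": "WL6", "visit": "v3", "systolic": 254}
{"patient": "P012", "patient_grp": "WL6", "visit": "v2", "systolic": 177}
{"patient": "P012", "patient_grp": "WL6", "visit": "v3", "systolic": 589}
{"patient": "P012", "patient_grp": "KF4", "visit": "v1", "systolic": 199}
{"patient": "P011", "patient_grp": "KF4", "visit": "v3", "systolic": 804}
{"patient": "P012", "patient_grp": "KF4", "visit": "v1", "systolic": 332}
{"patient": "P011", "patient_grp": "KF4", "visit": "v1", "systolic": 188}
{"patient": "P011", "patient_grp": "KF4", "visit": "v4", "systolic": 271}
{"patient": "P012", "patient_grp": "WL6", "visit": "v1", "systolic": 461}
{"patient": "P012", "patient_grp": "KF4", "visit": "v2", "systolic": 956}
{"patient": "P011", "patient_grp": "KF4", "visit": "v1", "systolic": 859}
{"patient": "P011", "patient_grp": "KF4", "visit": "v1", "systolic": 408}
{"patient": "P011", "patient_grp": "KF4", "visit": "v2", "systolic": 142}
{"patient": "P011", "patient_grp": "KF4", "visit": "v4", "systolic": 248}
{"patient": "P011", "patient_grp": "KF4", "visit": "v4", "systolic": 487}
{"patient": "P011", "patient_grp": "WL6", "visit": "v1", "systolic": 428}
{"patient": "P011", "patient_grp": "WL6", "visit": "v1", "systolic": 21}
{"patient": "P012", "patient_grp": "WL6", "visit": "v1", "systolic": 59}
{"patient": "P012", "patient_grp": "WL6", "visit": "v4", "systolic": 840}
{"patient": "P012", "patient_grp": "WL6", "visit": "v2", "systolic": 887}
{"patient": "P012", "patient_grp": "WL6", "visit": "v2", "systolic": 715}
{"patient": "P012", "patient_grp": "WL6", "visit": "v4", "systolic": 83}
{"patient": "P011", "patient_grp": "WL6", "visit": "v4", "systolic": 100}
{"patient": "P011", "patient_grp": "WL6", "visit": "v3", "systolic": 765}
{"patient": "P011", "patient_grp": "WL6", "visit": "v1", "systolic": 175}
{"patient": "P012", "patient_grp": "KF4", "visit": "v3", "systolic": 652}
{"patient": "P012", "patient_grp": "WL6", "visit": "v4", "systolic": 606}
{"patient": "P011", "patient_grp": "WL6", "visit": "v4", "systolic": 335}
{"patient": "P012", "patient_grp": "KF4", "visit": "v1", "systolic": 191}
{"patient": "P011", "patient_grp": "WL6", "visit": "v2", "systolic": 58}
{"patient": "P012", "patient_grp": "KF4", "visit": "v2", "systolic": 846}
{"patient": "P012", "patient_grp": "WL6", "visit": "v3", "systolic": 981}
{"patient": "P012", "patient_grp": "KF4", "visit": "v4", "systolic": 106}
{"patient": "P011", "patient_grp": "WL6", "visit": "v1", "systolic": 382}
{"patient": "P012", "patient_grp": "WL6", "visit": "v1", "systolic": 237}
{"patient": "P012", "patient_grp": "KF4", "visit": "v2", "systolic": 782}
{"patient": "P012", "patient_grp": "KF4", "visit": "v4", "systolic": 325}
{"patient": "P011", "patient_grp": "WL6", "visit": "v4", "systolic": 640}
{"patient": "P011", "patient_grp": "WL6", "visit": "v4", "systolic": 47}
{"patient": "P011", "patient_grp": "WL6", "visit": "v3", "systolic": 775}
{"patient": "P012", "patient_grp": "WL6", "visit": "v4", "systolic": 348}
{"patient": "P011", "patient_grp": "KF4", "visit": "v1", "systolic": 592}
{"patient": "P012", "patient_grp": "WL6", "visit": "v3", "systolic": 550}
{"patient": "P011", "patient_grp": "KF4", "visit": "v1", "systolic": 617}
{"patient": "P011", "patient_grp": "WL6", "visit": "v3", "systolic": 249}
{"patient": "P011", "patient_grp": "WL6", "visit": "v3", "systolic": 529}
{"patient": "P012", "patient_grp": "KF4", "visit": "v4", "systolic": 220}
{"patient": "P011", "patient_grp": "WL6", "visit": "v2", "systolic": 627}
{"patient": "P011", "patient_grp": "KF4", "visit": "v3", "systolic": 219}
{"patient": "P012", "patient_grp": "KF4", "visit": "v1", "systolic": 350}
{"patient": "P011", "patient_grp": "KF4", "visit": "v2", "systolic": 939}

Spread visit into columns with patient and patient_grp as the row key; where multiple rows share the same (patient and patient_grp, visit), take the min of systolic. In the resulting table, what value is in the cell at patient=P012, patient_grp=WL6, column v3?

254

Rows with patient=P012, patient_grp=WL6 and visit=v3: systolic values are 365, 254, 589, 981, 550.
min(365, 254, 589, 981, 550) = 254.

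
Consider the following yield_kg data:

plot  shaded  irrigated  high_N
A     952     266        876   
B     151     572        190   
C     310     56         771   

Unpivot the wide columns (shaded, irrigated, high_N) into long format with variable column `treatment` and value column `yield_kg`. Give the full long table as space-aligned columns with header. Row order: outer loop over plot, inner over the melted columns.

Each (plot, column) pair becomes one row: 3 × 3 = 9 rows.
For example, (A, shaded) → yield_kg=952.

plot  treatment  yield_kg
A     shaded     952     
A     irrigated  266     
A     high_N     876     
B     shaded     151     
B     irrigated  572     
B     high_N     190     
C     shaded     310     
C     irrigated  56      
C     high_N     771     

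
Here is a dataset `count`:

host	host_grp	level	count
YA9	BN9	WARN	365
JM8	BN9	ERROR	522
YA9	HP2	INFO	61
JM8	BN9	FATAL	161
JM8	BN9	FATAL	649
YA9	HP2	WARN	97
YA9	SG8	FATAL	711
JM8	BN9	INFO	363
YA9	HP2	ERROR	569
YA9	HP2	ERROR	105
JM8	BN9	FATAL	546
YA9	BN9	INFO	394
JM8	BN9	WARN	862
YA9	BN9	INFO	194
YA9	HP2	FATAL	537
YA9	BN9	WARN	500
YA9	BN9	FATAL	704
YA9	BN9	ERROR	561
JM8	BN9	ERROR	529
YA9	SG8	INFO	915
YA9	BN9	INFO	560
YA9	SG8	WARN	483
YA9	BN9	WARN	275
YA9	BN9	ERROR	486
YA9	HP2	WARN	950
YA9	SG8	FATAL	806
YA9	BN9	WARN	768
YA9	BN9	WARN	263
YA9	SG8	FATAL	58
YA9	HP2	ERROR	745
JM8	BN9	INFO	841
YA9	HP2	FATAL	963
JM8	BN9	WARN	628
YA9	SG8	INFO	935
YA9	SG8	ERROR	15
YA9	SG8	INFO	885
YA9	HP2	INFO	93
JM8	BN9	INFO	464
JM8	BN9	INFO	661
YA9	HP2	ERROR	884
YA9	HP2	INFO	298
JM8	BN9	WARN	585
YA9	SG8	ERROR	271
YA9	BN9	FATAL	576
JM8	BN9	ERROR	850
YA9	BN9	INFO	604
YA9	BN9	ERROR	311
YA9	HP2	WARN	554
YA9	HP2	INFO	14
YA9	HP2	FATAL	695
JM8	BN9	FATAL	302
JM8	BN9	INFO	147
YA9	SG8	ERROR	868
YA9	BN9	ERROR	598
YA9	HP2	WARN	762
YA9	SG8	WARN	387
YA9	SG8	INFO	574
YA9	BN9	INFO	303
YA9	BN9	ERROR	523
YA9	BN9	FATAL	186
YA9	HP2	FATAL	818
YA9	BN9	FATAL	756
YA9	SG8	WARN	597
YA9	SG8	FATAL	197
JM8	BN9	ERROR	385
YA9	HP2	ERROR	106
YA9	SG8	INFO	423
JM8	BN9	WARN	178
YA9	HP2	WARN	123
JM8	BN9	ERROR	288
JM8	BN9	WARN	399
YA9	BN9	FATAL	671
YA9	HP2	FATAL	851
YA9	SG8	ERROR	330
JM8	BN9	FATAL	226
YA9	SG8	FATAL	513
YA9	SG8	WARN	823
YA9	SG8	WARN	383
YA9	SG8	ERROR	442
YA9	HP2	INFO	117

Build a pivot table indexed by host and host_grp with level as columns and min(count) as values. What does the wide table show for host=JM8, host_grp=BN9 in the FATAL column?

Rows with host=JM8, host_grp=BN9 and level=FATAL: count values are 161, 649, 546, 302, 226.
min(161, 649, 546, 302, 226) = 161.

161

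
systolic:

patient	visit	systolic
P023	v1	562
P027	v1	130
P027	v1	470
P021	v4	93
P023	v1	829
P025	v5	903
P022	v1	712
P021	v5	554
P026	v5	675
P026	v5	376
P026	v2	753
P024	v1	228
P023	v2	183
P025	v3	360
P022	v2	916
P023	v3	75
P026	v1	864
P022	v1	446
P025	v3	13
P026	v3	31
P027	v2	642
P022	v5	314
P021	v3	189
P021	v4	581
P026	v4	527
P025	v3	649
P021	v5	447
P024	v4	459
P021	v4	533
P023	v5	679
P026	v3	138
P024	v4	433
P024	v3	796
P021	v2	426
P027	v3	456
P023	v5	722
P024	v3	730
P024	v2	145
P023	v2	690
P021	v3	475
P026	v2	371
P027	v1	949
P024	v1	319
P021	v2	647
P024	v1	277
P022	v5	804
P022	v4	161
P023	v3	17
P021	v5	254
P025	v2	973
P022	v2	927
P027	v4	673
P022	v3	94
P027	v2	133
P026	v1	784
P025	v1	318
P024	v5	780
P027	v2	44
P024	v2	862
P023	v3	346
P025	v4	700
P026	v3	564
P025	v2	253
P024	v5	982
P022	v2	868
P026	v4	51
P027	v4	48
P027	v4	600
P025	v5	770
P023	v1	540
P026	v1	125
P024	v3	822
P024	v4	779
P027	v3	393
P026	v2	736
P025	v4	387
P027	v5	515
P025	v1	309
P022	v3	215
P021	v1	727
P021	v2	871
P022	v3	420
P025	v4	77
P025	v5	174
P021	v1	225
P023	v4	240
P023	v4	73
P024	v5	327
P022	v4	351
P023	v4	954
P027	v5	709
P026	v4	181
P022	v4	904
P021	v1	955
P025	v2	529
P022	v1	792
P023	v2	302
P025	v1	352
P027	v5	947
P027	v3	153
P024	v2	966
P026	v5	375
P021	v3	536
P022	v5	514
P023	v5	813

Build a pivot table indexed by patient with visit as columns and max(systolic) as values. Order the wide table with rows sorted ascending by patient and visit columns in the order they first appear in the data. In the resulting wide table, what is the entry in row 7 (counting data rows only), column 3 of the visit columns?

With rows sorted ascending by patient, row 7 is patient=P027. visit columns in first-appearance order: v1, v4, v5, v2, v3; column 3 is v5.
Long rows with patient=P027, visit=v5: max(515, 709, 947) = 947.

947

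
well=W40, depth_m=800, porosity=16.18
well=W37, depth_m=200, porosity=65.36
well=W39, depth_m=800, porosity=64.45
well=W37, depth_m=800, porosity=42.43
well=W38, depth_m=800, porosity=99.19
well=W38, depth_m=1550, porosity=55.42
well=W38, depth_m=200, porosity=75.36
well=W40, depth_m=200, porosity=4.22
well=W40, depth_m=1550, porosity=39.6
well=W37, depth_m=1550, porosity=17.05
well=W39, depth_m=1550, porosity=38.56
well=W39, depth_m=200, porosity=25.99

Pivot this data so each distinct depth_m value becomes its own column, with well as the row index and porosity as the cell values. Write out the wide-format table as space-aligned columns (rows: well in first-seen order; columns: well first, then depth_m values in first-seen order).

well  800    200    1550 
W40   16.18  4.22   39.6 
W37   42.43  65.36  17.05
W39   64.45  25.99  38.56
W38   99.19  75.36  55.42

Columns: well plus the 3 distinct depth_m values (800, 200, 1550).
For example, row W40 column 800 takes porosity=16.18 from the long row (W40, 800).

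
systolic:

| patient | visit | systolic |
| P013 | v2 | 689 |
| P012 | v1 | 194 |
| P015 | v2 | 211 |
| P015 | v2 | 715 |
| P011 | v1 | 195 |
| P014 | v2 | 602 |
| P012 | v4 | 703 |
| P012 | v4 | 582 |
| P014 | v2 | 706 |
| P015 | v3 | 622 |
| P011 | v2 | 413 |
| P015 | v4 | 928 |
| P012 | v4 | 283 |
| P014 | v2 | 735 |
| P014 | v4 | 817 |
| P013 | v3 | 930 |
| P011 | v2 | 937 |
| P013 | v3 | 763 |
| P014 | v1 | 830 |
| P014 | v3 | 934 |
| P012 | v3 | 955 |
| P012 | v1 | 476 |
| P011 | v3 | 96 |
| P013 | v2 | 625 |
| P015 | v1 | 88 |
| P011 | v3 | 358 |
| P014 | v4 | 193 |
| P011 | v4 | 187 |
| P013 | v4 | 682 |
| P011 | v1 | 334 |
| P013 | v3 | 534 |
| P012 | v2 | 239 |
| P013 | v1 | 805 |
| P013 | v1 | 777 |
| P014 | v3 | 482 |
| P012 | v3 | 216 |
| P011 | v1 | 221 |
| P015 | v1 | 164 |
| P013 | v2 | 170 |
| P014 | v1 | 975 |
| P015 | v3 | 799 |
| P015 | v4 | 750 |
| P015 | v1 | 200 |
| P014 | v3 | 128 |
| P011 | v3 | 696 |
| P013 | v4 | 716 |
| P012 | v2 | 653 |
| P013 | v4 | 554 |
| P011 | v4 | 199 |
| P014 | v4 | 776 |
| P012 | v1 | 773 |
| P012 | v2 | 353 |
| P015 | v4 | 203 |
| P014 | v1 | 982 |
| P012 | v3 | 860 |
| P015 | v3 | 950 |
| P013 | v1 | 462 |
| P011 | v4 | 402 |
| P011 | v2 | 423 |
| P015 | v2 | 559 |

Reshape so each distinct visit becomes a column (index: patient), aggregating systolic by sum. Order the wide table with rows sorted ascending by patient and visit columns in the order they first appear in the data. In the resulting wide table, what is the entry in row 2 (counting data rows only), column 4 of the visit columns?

With rows sorted ascending by patient, row 2 is patient=P012. visit columns in first-appearance order: v2, v1, v4, v3; column 4 is v3.
Long rows with patient=P012, visit=v3: 955 + 216 + 860 = 2031.

2031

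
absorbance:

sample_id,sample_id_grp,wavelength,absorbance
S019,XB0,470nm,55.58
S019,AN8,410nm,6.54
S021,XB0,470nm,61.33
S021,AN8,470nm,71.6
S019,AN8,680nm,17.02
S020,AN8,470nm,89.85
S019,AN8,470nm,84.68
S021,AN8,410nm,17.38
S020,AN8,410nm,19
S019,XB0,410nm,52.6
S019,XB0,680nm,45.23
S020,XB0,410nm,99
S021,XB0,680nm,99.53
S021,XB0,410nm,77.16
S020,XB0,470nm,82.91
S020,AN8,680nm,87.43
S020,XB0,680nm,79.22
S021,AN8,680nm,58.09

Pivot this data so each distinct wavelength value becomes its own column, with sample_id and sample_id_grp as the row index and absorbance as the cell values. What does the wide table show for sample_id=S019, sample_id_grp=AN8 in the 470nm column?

Wide layout: rows indexed by sample_id and sample_id_grp, columns are the 3 distinct wavelength values (470nm, 410nm, 680nm).
Cell (sample_id=S019, sample_id_grp=AN8, wavelength=470nm) draws from the long row where sample_id=S019, sample_id_grp=AN8 and wavelength=470nm, which has absorbance=84.68.

84.68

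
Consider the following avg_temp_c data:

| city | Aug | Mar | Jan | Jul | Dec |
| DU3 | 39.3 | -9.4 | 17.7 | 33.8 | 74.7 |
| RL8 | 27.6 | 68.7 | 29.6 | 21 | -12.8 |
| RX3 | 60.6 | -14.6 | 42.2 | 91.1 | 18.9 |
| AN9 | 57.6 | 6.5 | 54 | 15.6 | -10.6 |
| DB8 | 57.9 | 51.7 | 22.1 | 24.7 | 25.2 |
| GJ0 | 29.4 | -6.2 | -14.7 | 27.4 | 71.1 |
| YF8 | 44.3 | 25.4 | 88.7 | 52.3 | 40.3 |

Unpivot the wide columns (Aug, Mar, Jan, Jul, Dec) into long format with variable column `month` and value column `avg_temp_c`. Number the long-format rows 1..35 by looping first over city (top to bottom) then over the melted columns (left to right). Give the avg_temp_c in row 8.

35 rows total (7 × 5). Row 8: index ⌊(8-1)/5⌋ = 1 into city → RL8; (8-1) mod 5 = 2 into the melted columns → Jan.
So row 8 is (RL8, Jan, 29.6); avg_temp_c = 29.6.

29.6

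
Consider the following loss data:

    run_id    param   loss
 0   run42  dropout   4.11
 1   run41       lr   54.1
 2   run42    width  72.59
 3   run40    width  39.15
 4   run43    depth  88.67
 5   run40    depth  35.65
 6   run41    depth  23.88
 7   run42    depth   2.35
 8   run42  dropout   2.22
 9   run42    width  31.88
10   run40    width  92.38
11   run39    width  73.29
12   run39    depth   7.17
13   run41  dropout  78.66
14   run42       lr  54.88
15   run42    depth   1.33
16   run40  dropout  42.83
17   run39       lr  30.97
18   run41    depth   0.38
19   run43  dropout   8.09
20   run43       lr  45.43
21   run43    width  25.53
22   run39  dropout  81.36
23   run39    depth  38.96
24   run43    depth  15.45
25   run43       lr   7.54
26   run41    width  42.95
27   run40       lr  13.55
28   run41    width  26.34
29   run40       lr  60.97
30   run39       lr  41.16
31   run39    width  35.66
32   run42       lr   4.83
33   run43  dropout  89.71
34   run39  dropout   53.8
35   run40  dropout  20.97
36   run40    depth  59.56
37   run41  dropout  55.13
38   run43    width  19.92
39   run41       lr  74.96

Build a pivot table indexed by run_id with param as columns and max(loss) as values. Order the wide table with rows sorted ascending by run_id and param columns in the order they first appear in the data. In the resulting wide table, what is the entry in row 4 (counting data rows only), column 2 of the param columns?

With rows sorted ascending by run_id, row 4 is run_id=run42. param columns in first-appearance order: dropout, lr, width, depth; column 2 is lr.
Long rows with run_id=run42, param=lr: max(54.88, 4.83) = 54.88.

54.88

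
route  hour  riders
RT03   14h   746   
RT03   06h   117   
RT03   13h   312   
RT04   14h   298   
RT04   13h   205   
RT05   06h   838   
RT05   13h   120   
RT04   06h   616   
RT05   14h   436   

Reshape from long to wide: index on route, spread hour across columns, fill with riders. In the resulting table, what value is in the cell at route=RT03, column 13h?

Wide layout: rows indexed by route, columns are the 3 distinct hour values (14h, 06h, 13h).
Cell (route=RT03, hour=13h) draws from the long row where route=RT03 and hour=13h, which has riders=312.

312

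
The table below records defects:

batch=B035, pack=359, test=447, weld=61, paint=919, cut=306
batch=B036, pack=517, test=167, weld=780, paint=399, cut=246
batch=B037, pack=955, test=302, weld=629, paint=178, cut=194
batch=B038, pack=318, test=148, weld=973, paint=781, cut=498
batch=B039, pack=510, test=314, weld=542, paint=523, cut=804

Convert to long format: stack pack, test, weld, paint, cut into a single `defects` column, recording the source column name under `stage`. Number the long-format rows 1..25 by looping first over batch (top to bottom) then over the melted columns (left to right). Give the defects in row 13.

629

25 rows total (5 × 5). Row 13: index ⌊(13-1)/5⌋ = 2 into batch → B037; (13-1) mod 5 = 2 into the melted columns → weld.
So row 13 is (B037, weld, 629); defects = 629.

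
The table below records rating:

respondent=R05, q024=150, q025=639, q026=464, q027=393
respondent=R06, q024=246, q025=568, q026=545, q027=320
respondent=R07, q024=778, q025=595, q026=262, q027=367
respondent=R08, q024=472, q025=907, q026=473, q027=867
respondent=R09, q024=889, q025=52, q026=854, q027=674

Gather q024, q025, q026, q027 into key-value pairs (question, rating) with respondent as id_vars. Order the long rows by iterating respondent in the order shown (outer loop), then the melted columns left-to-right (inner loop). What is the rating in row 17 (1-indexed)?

20 rows total (5 × 4). Row 17: index ⌊(17-1)/4⌋ = 4 into respondent → R09; (17-1) mod 4 = 0 into the melted columns → q024.
So row 17 is (R09, q024, 889); rating = 889.

889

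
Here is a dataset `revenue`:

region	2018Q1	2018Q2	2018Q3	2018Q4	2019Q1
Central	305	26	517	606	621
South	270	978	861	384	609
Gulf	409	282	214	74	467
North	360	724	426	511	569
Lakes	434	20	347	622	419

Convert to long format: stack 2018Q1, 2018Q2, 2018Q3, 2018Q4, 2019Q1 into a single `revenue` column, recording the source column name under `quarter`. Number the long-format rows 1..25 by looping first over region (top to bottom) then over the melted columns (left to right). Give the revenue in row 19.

511

25 rows total (5 × 5). Row 19: index ⌊(19-1)/5⌋ = 3 into region → North; (19-1) mod 5 = 3 into the melted columns → 2018Q4.
So row 19 is (North, 2018Q4, 511); revenue = 511.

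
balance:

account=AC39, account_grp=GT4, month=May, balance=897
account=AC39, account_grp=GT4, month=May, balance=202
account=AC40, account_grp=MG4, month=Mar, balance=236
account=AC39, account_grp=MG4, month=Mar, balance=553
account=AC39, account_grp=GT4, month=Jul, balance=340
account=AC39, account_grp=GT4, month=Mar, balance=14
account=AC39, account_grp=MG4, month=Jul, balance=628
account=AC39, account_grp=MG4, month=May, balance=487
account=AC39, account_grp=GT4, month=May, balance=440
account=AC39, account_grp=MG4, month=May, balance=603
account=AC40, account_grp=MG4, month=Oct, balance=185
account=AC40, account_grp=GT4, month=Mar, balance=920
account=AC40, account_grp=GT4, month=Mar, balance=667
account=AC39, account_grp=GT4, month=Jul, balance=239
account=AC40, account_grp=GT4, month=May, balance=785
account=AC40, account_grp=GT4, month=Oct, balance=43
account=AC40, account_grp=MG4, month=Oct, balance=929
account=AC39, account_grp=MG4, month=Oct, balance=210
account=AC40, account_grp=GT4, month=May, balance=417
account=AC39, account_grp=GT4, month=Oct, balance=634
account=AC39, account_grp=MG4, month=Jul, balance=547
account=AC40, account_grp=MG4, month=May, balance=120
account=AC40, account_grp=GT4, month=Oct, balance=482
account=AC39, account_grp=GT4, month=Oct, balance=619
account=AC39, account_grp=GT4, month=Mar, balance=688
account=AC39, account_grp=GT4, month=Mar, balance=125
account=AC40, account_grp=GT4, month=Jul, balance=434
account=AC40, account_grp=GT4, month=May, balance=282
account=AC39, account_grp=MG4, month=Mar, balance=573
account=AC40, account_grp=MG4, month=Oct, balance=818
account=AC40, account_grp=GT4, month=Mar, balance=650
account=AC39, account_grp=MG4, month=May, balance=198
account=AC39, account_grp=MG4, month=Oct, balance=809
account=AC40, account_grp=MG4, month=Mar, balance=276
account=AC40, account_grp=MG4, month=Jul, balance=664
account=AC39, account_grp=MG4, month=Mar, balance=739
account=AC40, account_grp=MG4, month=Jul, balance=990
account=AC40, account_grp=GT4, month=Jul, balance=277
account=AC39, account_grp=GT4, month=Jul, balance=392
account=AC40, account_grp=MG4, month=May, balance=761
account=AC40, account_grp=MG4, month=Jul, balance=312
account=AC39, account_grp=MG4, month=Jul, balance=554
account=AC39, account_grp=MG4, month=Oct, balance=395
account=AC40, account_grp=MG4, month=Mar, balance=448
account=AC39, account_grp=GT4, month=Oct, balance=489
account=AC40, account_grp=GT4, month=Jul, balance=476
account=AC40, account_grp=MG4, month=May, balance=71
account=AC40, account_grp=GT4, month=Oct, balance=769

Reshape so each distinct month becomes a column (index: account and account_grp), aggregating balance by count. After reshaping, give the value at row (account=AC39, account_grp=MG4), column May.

3

Rows with account=AC39, account_grp=MG4 and month=May: balance values are 487, 603, 198.
3 rows match — count = 3.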